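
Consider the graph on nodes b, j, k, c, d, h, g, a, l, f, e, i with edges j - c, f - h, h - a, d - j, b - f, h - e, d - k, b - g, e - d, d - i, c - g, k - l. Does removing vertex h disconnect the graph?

Deleting h raises the number of components from 1 to 2, so h is a cut vertex.

Yes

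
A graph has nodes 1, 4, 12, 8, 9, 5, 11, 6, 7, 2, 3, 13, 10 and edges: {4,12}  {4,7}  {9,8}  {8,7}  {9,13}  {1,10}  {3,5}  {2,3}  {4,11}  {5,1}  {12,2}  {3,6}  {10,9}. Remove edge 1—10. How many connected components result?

1 and 10 are still connected via 1-5-3-2-12-4-7-8-9-10, so the component count stays at 1.

1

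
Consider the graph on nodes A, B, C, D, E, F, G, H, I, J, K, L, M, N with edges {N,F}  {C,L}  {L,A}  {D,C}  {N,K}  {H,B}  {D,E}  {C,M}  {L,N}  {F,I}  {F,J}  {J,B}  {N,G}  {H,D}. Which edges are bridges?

A-L, C-M, D-E, F-I, G-N, K-N

The edges on the cycle H-D-C-L-N-F-J-B-H are not bridges since each lies on that cycle.
But removing C-M disconnects C from M; removing N-K disconnects N from K; removing I-F disconnects I from F; removing A-L disconnects A from L — these are bridges.
In total 6 edges are bridges.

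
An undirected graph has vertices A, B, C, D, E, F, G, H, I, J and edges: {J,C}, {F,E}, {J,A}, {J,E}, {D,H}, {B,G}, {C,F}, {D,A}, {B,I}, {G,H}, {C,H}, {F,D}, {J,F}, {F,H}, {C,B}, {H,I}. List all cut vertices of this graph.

none

Removing J, for instance, still leaves 1 component. No single vertex removal increases the component count — the graph has no articulation points.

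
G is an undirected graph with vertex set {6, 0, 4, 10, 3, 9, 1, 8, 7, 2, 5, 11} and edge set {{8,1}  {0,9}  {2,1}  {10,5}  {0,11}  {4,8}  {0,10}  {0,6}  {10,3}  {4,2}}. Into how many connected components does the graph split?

3

7 is isolated — a component by itself.
Starting from 1 we can reach 1, 2, 4, 8. That is one component of size 4.
Starting from 0 we can reach 0, 3, 5, 6, 9, 10, 11. That is one component of size 7.
Total: 3 components.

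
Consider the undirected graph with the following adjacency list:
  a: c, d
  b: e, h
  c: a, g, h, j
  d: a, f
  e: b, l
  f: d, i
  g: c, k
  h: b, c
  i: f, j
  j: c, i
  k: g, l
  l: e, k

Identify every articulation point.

c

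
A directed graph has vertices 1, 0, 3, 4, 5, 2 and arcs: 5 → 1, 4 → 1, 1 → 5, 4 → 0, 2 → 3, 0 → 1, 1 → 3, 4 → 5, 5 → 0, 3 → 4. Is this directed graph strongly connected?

No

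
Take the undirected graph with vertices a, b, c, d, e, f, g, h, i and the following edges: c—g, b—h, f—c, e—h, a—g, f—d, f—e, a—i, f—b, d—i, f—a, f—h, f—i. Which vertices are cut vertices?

Removing f increases the component count from 1 to 2, so f is a cut vertex.
By contrast removing b leaves 1 component; it is not a cut vertex. No other vertex is a cut vertex either.

f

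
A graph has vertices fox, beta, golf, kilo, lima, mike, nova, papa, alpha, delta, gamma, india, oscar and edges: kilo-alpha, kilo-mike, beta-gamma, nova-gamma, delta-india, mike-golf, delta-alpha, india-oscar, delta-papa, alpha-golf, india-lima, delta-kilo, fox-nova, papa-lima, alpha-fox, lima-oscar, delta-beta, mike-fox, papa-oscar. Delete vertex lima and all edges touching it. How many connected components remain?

1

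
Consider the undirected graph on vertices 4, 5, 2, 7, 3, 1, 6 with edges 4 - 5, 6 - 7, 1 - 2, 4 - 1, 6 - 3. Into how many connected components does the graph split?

Starting from 3 we can reach 3, 6, 7. That is one component of size 3.
Starting from 1 we can reach 1, 2, 4, 5. That is one component of size 4.
Total: 2 components.

2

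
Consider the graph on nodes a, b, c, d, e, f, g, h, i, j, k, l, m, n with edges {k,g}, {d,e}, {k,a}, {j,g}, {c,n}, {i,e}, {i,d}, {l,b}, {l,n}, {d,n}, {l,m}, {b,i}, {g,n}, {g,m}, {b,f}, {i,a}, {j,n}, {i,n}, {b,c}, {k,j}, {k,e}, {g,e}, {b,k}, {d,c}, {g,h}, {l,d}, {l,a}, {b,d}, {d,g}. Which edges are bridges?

b-f, g-h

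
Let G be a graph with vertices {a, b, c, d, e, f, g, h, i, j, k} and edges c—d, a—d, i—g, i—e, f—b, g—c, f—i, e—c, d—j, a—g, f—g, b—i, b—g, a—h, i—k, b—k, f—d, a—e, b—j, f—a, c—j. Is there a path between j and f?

Yes

From j we can reach a, b, c, d, e, f, g, h, i, j, k, which includes f.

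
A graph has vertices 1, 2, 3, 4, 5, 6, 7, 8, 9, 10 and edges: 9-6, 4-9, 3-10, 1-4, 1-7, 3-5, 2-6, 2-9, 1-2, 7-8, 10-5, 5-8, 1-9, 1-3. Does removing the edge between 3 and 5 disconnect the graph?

After removing 3-5, the path 3-10-5 still connects them, so the edge is not a bridge.

No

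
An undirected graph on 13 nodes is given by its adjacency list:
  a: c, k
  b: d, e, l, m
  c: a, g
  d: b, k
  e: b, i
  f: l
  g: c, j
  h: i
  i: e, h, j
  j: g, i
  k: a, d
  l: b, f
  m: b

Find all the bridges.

b-l, b-m, f-l, h-i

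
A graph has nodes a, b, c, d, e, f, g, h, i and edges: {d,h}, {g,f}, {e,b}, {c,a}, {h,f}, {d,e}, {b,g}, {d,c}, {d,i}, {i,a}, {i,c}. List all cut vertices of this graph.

d

Removing d increases the component count from 1 to 2, so d is a cut vertex.
By contrast removing b leaves 1 component; it is not a cut vertex. No other vertex is a cut vertex either.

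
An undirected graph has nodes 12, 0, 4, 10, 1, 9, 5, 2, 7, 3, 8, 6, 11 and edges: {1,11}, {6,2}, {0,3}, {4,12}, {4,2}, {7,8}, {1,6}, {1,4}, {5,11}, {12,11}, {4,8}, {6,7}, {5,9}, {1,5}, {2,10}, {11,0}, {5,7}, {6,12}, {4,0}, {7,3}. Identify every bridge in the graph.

The edges on the cycle 1-6-12-11-0-3-7-5-1 are not bridges since each lies on that cycle.
But removing 10–2 disconnects 10 from 2; removing 9–5 disconnects 9 from 5 — these are bridges.

10-2, 5-9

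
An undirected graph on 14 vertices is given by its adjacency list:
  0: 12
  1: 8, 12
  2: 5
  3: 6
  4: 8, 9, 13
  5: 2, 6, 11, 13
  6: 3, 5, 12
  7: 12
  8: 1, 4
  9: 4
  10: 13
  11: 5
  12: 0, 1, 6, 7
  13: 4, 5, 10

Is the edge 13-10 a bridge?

Yes

Removing 13-10 leaves no path between 13 and 10: the component count goes from 1 to 2. So it is a bridge.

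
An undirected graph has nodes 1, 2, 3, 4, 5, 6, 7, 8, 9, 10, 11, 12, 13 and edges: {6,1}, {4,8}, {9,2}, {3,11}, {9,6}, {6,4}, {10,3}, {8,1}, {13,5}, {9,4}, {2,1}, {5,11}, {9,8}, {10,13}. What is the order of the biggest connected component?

6

12 is isolated — a component by itself.
7 is isolated — a component by itself.
Starting from 3 we can reach 3, 5, 10, 11, 13. That is one component of size 5.
Starting from 1 we can reach 1, 2, 4, 6, 8, 9. That is one component of size 6.
The largest has 6 vertices.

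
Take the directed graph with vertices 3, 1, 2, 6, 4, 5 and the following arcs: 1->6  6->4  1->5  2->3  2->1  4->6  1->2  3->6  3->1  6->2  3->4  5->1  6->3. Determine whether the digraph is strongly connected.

Yes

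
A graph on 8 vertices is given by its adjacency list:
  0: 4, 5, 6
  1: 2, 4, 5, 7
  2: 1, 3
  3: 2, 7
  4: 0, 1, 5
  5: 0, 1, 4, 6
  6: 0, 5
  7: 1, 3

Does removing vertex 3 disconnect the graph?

No

Deleting 3 leaves 1 component (was 1) (its neighbors 2, 7 remain connected to each other), so 3 is not a cut vertex.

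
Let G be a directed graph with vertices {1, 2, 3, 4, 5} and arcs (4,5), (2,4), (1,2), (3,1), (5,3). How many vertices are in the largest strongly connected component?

5

{1, 2, 3, 4, 5} are all mutually reachable — one SCC of size 5.
The largest has 5 vertices.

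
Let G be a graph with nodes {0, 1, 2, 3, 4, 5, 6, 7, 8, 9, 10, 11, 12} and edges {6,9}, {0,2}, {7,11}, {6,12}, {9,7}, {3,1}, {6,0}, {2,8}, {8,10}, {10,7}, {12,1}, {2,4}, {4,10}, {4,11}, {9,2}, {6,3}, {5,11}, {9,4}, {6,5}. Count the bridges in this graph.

The edges on the cycle 6-3-1-12-6 are not bridges since each lies on that cycle.
Every edge lies on some cycle, so there are no bridges.

0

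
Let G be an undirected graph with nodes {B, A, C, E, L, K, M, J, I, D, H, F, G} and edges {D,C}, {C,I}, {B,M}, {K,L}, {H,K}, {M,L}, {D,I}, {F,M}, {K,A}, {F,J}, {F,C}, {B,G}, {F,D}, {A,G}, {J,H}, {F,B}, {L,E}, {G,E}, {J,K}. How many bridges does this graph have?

0

The edges on the cycle J-H-K-J are not bridges since each lies on that cycle.
Every edge lies on some cycle, so there are no bridges.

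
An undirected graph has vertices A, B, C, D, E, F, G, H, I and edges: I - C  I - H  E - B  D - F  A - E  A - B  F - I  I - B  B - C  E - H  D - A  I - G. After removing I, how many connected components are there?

With I gone, the remaining components are: {G}; {A, B, C, D, E, F, H}.
That is 2 components.

2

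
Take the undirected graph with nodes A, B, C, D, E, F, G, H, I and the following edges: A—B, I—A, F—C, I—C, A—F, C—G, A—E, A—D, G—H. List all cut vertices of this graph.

Removing A increases the component count from 1 to 4, so A is a cut vertex.
Removing C increases the component count from 1 to 2, so C is a cut vertex.
Removing G increases the component count from 1 to 2, so G is a cut vertex.
By contrast removing D leaves 1 component; it is not a cut vertex. No other vertex is a cut vertex either.

A, C, G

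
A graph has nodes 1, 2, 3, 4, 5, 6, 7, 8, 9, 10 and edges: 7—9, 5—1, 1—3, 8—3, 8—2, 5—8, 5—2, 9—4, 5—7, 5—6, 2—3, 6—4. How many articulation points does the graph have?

Removing 5 increases the component count from 2 to 3, so 5 is a cut vertex.
By contrast removing 3 leaves 2 components; it is not a cut vertex. No other vertex is a cut vertex either.

1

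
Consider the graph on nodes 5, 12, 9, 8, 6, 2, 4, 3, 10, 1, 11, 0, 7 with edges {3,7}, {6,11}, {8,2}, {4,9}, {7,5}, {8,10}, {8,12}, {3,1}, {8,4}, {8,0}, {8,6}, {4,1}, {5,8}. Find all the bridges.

0-8, 10-8, 11-6, 12-8, 2-8, 4-9, 6-8

The edges on the cycle 3-7-5-8-4-1-3 are not bridges since each lies on that cycle.
But removing 6-8 disconnects 6 from 8; removing 8-12 disconnects 8 from 12; removing 2-8 disconnects 2 from 8; removing 0-8 disconnects 0 from 8 — these are bridges.
In total 7 edges are bridges.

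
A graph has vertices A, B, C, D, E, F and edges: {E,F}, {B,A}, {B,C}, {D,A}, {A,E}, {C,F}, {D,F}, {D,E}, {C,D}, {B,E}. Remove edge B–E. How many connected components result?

B and E are still connected via B-A-E, so the component count stays at 1.

1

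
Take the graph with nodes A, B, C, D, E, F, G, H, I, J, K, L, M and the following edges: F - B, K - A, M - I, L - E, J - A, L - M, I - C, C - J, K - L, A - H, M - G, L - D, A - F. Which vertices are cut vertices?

Removing A increases the component count from 1 to 3, so A is a cut vertex.
Removing F increases the component count from 1 to 2, so F is a cut vertex.
Removing L increases the component count from 1 to 3, so L is a cut vertex.
Likewise M is a cut vertex.
By contrast removing E leaves 1 component; it is not a cut vertex. No other vertex is a cut vertex either.

A, F, L, M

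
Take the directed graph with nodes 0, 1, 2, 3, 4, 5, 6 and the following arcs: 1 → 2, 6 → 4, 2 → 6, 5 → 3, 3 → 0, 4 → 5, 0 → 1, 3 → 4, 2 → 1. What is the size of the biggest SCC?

7

{0, 1, 2, 3, 4, 5, 6} are all mutually reachable — one SCC of size 7.
The largest has 7 vertices.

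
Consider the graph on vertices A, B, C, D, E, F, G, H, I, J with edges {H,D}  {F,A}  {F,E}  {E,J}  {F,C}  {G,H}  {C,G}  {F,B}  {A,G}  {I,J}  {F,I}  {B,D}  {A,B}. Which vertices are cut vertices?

Removing F increases the component count from 1 to 2, so F is a cut vertex.
By contrast removing D leaves 1 component; it is not a cut vertex. No other vertex is a cut vertex either.

F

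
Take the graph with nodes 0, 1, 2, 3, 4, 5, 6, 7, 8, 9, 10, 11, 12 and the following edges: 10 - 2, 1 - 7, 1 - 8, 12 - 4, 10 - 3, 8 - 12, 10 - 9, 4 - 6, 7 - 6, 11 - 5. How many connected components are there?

4

0 is isolated — a component by itself.
Starting from 5 we can reach 5, 11. That is one component of size 2.
Starting from 2 we can reach 2, 3, 9, 10. That is one component of size 4.
Starting from 1 we can reach 1, 4, 6, 7, 8, 12. That is one component of size 6.
Total: 4 components.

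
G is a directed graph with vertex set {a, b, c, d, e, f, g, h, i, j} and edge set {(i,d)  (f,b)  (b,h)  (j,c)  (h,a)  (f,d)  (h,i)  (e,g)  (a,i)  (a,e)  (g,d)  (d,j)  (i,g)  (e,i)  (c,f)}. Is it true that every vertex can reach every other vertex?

Yes

From a we can reach every vertex (a, b, c, d, e, f, g, h, i, j), and every vertex can reach a (a, b, c, d, e, f, g, h, i, j). So the whole graph is one strongly connected component.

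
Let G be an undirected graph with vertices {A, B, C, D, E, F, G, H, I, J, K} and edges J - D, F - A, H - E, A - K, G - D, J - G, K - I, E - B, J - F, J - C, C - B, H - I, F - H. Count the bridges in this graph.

The edges on the cycle J-G-D-J are not bridges since each lies on that cycle.
Every edge lies on some cycle, so there are no bridges.

0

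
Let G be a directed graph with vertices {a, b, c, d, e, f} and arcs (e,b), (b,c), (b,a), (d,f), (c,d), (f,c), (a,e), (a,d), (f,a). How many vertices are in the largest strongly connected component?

6

{a, b, c, d, e, f} are all mutually reachable — one SCC of size 6.
The largest has 6 vertices.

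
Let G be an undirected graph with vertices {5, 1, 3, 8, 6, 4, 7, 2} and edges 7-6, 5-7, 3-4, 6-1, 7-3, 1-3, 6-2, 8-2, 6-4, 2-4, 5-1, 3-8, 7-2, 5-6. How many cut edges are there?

0

The edges on the cycle 5-7-3-8-2-6-5 are not bridges since each lies on that cycle.
Every edge lies on some cycle, so there are no bridges.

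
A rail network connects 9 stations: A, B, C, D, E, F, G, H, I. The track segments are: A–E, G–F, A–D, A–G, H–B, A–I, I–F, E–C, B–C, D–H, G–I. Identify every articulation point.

Removing A increases the component count from 1 to 2, so A is a cut vertex.
By contrast removing G leaves 1 component; it is not a cut vertex. No other vertex is a cut vertex either.

A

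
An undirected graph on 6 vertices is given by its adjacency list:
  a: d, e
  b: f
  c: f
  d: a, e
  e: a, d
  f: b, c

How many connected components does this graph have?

2

Starting from a we can reach a, d, e. That is one component of size 3.
Starting from b we can reach b, c, f. That is one component of size 3.
Total: 2 components.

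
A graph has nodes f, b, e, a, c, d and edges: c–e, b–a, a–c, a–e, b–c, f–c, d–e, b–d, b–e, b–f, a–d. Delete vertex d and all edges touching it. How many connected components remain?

With d gone, the remaining components are: {a, b, c, e, f}.
That is 1 component.

1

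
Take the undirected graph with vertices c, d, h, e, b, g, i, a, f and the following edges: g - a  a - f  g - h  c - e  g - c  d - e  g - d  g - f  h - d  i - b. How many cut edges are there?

The edges on the cycle g-a-f-g are not bridges since each lies on that cycle.
But removing b - i disconnects b from i — this is a bridge.

1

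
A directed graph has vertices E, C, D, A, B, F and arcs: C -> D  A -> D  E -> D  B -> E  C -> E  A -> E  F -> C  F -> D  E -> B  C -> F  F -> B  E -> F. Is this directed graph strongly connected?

No

There is no directed path from E to A, so the graph is not strongly connected.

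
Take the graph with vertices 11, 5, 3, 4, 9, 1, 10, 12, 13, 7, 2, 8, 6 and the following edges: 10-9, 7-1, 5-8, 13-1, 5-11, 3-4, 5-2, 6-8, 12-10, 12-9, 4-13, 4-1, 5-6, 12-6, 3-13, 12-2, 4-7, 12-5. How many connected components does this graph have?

Starting from 1 we can reach 1, 3, 4, 7, 13. That is one component of size 5.
Starting from 2 we can reach 2, 5, 6, 8, 9, 10, 11, 12. That is one component of size 8.
Total: 2 components.

2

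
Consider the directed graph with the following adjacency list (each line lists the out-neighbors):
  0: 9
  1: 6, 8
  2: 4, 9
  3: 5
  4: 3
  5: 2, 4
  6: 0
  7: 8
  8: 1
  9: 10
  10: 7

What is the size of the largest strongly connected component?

{0, 1, 6, 7, 8, 9, 10} are all mutually reachable — one SCC of size 7.
{2, 3, 4, 5} are all mutually reachable — one SCC of size 4.
The largest has 7 vertices.

7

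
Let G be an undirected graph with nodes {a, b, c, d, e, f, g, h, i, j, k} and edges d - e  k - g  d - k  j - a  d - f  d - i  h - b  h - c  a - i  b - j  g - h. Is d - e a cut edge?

Removing d - e leaves no path between d and e: the component count goes from 1 to 2. So it is a bridge.

Yes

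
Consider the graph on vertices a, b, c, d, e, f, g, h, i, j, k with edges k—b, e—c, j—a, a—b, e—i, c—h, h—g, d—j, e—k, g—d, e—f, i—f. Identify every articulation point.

e

Removing e increases the component count from 1 to 2, so e is a cut vertex.
By contrast removing g leaves 1 component; it is not a cut vertex. No other vertex is a cut vertex either.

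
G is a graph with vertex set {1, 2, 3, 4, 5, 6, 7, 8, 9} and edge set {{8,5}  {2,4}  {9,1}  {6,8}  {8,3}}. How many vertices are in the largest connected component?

7 is isolated — a component by itself.
Starting from 2 we can reach 2, 4. That is one component of size 2.
Starting from 1 we can reach 1, 9. That is one component of size 2.
Starting from 3 we can reach 3, 5, 6, 8. That is one component of size 4.
The largest has 4 vertices.

4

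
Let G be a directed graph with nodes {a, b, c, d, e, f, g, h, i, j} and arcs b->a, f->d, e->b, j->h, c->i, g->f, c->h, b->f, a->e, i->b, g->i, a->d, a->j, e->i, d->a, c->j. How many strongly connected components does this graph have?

5

{a, b, d, e, f, i} are all mutually reachable — one SCC of size 6.
{h} is an SCC by itself.
{c} is an SCC by itself.
{g} is an SCC by itself.
{j} is an SCC by itself.
That gives 5 strongly connected components.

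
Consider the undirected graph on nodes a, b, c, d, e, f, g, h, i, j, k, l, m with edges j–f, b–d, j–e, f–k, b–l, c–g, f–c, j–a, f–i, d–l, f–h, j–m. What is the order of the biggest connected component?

Starting from b we can reach b, d, l. That is one component of size 3.
Starting from a we can reach a, c, e, f, g, h, i, j, k, m. That is one component of size 10.
The largest has 10 vertices.

10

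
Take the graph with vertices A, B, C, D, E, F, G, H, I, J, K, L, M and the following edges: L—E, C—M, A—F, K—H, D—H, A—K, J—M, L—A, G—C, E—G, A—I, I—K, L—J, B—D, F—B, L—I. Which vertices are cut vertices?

L

Removing L increases the component count from 1 to 2, so L is a cut vertex.
By contrast removing A leaves 1 component; it is not a cut vertex. No other vertex is a cut vertex either.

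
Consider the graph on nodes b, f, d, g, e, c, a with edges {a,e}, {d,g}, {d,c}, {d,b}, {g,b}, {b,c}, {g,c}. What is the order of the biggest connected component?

f is isolated — a component by itself.
Starting from a we can reach a, e. That is one component of size 2.
Starting from b we can reach b, c, d, g. That is one component of size 4.
The largest has 4 vertices.

4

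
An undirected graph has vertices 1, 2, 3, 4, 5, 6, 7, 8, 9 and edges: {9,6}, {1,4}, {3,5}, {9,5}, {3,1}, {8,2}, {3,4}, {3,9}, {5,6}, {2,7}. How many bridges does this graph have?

The edges on the cycle 3-1-4-3 are not bridges since each lies on that cycle.
But removing 8–2 disconnects 8 from 2; removing 7–2 disconnects 7 from 2 — these are bridges.
That makes 2 bridges.

2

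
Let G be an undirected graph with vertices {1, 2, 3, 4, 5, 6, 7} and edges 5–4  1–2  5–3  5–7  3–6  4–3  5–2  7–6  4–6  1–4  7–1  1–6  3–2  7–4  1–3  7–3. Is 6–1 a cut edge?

After removing 6–1, the path 6-7-1 still connects them, so the edge is not a bridge.

No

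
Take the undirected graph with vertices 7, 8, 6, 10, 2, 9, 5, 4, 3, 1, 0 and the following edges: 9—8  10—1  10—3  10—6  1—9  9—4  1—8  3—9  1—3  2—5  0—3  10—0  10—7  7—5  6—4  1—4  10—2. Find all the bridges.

none

The edges on the cycle 10-0-3-10 are not bridges since each lies on that cycle.
Every edge lies on some cycle, so there are no bridges.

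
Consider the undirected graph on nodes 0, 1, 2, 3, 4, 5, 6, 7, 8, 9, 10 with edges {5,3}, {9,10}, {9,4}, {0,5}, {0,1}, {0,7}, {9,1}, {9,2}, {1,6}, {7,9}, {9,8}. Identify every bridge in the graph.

The edges on the cycle 0-7-9-1-0 are not bridges since each lies on that cycle.
But removing 9 - 4 disconnects 9 from 4; removing 9 - 10 disconnects 9 from 10; removing 5 - 3 disconnects 5 from 3; removing 9 - 8 disconnects 9 from 8 — these are bridges.
In total 7 edges are bridges.

0-5, 1-6, 10-9, 2-9, 3-5, 4-9, 8-9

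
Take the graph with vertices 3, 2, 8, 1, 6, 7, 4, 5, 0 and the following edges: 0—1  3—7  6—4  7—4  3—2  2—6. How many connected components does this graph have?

4

8 is isolated — a component by itself.
5 is isolated — a component by itself.
Starting from 0 we can reach 0, 1. That is one component of size 2.
Starting from 2 we can reach 2, 3, 4, 6, 7. That is one component of size 5.
Total: 4 components.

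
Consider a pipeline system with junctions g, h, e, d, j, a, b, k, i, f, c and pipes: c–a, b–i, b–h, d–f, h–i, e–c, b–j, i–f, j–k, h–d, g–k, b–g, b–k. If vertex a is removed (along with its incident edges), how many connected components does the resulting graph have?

2

With a gone, the remaining components are: {c, e}; {b, d, f, g, h, i, j, k}.
That is 2 components.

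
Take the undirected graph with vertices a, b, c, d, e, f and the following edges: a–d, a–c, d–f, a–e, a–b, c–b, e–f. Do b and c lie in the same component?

Yes

From b we can reach a, b, c, d, e, f, which includes c.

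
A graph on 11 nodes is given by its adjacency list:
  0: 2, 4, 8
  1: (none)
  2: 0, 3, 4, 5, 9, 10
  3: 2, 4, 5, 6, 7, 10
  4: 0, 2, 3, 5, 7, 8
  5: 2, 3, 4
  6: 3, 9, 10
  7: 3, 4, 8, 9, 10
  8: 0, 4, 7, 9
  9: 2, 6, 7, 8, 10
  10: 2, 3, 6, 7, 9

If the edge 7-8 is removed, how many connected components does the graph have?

2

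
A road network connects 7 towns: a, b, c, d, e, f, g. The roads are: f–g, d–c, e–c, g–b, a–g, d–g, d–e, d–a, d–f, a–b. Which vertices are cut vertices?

d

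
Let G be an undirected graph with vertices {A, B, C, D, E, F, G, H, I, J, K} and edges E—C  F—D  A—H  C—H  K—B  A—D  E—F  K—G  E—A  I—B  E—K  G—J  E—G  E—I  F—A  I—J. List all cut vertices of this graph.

E

Removing E increases the component count from 1 to 2, so E is a cut vertex.
By contrast removing I leaves 1 component; it is not a cut vertex. No other vertex is a cut vertex either.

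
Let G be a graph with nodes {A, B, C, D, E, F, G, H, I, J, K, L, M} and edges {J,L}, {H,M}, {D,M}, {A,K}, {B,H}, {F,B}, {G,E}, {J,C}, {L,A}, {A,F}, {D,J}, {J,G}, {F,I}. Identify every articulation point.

Removing A increases the component count from 1 to 2, so A is a cut vertex.
Removing F increases the component count from 1 to 2, so F is a cut vertex.
Removing G increases the component count from 1 to 2, so G is a cut vertex.
Likewise J is a cut vertex.
By contrast removing D leaves 1 component; it is not a cut vertex. No other vertex is a cut vertex either.

A, F, G, J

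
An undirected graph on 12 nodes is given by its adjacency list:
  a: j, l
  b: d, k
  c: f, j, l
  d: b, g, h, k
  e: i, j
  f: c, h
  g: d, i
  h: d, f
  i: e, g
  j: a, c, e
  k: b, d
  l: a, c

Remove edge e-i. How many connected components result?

1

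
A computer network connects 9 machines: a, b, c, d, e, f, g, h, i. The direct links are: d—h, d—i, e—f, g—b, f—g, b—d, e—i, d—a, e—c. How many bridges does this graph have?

3

The edges on the cycle e-f-g-b-d-i-e are not bridges since each lies on that cycle.
But removing e—c disconnects e from c; removing d—h disconnects d from h; removing a—d disconnects a from d — these are bridges.
That makes 3 bridges.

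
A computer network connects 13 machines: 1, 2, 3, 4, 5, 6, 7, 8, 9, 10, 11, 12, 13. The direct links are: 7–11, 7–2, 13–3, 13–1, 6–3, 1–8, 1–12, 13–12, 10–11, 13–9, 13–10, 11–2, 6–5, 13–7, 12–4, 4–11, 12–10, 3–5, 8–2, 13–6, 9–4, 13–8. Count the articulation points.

1

Removing 13 increases the component count from 1 to 2, so 13 is a cut vertex.
By contrast removing 4 leaves 1 component; it is not a cut vertex. No other vertex is a cut vertex either.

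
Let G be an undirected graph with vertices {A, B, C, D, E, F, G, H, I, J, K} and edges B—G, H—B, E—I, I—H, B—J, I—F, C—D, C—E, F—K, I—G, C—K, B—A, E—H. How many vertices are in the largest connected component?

11

Starting from A we can reach A, B, C, D, E, F, G, H, I, J, K. That is one component of size 11.
The largest has 11 vertices.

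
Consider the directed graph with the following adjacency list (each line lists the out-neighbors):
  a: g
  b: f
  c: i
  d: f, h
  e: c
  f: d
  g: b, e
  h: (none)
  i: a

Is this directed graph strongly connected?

There is no directed path from h to b, so the graph is not strongly connected.

No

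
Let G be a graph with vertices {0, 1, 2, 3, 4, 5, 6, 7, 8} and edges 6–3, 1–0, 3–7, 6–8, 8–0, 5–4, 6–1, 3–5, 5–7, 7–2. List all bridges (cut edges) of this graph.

2-7, 3-6, 4-5

The edges on the cycle 3-5-7-3 are not bridges since each lies on that cycle.
But removing 2–7 disconnects 2 from 7; removing 4–5 disconnects 4 from 5; removing 6–3 disconnects 6 from 3 — these are bridges.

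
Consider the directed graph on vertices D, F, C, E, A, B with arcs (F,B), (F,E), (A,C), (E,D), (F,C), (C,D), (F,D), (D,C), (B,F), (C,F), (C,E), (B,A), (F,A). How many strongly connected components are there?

{A, B, C, D, E, F} are all mutually reachable — one SCC of size 6.
That gives 1 strongly connected component.

1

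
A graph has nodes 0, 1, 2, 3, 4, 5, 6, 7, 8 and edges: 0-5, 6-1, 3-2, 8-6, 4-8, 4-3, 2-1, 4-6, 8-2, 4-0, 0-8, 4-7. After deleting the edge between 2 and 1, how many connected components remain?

2 and 1 are still connected via 2-8-6-1, so the component count stays at 1.

1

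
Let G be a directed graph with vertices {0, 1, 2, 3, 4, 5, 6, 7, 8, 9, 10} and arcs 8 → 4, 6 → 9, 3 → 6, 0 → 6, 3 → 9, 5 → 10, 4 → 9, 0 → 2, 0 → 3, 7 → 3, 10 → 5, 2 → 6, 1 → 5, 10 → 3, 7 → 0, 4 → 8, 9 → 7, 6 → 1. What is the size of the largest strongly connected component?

9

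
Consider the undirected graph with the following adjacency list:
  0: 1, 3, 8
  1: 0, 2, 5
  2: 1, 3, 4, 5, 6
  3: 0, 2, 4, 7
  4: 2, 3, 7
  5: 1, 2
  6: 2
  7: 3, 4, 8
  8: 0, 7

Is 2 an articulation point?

Yes

Deleting 2 raises the number of components from 1 to 2, so 2 is a cut vertex.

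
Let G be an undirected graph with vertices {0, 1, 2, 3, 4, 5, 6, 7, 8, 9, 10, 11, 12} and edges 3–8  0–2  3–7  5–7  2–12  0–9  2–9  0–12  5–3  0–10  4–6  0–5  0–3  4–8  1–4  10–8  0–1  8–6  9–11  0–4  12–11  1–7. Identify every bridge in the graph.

none

The edges on the cycle 0-5-3-0 are not bridges since each lies on that cycle.
Every edge lies on some cycle, so there are no bridges.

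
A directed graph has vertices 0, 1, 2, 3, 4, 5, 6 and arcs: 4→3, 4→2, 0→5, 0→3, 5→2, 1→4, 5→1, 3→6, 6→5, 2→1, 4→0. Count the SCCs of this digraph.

{0, 1, 2, 3, 4, 5, 6} are all mutually reachable — one SCC of size 7.
That gives 1 strongly connected component.

1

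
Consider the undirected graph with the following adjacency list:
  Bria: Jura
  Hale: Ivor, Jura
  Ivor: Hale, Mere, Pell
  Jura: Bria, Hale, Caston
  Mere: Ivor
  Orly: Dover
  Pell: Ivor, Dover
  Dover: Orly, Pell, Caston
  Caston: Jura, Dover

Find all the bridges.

Bria-Jura, Dover-Orly, Ivor-Mere

The edges on the cycle Caston-Jura-Hale-Ivor-Pell-Dover-Caston are not bridges since each lies on that cycle.
But removing Mere-Ivor disconnects Mere from Ivor; removing Dover-Orly disconnects Dover from Orly; removing Jura-Bria disconnects Jura from Bria — these are bridges.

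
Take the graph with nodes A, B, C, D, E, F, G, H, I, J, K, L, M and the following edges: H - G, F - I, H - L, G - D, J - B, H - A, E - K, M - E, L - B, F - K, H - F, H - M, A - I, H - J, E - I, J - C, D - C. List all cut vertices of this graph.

Removing H increases the component count from 1 to 2, so H is a cut vertex.
By contrast removing I leaves 1 component; it is not a cut vertex. No other vertex is a cut vertex either.

H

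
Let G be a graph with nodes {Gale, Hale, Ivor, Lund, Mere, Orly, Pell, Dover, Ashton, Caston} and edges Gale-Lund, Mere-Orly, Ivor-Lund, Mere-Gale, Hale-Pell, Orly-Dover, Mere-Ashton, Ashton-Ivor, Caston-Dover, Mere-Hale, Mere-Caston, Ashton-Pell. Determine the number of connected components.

1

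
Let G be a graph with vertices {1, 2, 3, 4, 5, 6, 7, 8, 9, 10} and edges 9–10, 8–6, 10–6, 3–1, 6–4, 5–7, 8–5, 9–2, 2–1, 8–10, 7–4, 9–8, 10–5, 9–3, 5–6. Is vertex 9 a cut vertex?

Deleting 9 raises the number of components from 1 to 2, so 9 is a cut vertex.

Yes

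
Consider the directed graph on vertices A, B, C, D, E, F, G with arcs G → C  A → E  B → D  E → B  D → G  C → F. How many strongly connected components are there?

7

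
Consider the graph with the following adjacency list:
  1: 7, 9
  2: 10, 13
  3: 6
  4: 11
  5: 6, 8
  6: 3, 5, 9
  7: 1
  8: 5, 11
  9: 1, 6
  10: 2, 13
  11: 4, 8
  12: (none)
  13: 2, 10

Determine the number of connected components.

3

12 is isolated — a component by itself.
Starting from 2 we can reach 2, 10, 13. That is one component of size 3.
Starting from 1 we can reach 1, 3, 4, 5, 6, 7, 8, 9, 11. That is one component of size 9.
Total: 3 components.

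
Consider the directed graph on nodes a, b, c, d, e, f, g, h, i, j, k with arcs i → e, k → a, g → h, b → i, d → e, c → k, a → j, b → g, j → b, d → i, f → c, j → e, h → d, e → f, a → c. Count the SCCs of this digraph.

1

{a, b, c, d, e, f, g, h, i, j, k} are all mutually reachable — one SCC of size 11.
That gives 1 strongly connected component.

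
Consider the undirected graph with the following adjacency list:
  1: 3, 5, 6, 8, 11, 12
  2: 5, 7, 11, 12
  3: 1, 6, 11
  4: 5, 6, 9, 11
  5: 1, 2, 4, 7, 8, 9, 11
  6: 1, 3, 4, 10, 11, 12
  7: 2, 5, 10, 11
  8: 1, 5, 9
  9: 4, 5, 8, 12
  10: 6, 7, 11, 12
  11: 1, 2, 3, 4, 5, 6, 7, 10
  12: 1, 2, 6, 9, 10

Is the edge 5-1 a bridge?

After removing 5-1, the path 5-8-1 still connects them, so the edge is not a bridge.

No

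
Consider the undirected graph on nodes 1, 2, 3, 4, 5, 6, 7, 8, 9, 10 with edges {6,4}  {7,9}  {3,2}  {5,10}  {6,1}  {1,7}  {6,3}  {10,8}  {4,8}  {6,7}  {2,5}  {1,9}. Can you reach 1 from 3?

From 3 we can reach 1, 2, 3, 4, 5, 6, 7, 8, 9, 10, which includes 1.

Yes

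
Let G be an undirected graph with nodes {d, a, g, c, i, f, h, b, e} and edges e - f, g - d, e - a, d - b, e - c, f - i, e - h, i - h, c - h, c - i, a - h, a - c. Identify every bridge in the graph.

b-d, d-g

The edges on the cycle a-c-h-a are not bridges since each lies on that cycle.
But removing g - d disconnects g from d; removing b - d disconnects b from d — these are bridges.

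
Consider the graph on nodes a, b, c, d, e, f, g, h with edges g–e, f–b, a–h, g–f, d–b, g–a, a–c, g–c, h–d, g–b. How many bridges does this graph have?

The edges on the cycle g-a-h-d-b-f-g are not bridges since each lies on that cycle.
But removing e–g disconnects e from g — this is a bridge.

1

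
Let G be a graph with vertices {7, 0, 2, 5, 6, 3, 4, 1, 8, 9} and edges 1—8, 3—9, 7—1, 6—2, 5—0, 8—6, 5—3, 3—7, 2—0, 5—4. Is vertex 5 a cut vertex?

Yes

Deleting 5 raises the number of components from 1 to 2, so 5 is a cut vertex.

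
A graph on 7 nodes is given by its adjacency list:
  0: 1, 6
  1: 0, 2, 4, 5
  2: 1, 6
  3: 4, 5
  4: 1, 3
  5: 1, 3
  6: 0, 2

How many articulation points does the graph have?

1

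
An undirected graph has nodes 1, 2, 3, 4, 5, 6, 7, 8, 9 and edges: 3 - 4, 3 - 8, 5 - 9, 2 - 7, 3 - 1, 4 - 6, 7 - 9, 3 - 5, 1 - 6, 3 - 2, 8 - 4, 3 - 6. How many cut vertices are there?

Removing 3 increases the component count from 1 to 2, so 3 is a cut vertex.
By contrast removing 2 leaves 1 component; it is not a cut vertex. No other vertex is a cut vertex either.

1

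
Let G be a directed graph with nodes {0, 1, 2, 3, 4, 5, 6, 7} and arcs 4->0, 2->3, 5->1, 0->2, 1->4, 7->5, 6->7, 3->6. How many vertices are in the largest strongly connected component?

8

{0, 1, 2, 3, 4, 5, 6, 7} are all mutually reachable — one SCC of size 8.
The largest has 8 vertices.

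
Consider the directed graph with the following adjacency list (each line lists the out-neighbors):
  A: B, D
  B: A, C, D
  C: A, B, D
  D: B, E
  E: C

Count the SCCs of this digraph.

1

{A, B, C, D, E} are all mutually reachable — one SCC of size 5.
That gives 1 strongly connected component.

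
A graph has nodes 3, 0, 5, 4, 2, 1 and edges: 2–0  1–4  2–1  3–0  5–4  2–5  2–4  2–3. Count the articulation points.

1

Removing 2 increases the component count from 1 to 2, so 2 is a cut vertex.
By contrast removing 3 leaves 1 component; it is not a cut vertex. No other vertex is a cut vertex either.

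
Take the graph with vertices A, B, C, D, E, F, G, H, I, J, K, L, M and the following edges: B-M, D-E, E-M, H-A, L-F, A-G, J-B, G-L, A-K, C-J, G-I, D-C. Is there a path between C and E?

From C we can reach B, C, D, E, J, M, which includes E.

Yes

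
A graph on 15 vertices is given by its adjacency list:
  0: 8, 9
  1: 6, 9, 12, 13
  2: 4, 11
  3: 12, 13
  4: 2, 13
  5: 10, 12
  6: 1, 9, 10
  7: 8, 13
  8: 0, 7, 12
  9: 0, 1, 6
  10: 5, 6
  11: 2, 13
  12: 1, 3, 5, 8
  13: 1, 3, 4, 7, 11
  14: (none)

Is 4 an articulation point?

No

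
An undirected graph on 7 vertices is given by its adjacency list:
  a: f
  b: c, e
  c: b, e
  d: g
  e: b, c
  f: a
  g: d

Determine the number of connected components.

3

Starting from a we can reach a, f. That is one component of size 2.
Starting from d we can reach d, g. That is one component of size 2.
Starting from b we can reach b, c, e. That is one component of size 3.
Total: 3 components.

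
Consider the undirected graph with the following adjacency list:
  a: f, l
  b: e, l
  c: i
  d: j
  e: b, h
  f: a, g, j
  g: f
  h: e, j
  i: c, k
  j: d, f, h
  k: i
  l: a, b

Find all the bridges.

The edges on the cycle e-b-l-a-f-j-h-e are not bridges since each lies on that cycle.
But removing i-k disconnects i from k; removing c-i disconnects c from i; removing g-f disconnects g from f; removing j-d disconnects j from d — these are bridges.

c-i, d-j, f-g, i-k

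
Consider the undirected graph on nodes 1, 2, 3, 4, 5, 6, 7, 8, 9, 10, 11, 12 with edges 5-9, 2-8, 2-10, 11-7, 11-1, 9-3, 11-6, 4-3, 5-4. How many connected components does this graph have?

12 is isolated — a component by itself.
Starting from 2 we can reach 2, 8, 10. That is one component of size 3.
Starting from 3 we can reach 3, 4, 5, 9. That is one component of size 4.
Starting from 1 we can reach 1, 6, 7, 11. That is one component of size 4.
Total: 4 components.

4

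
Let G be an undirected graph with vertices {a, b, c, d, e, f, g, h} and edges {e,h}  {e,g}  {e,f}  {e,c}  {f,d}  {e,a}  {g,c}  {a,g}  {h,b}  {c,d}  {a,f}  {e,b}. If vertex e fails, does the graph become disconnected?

Yes

Deleting e raises the number of components from 1 to 2, so e is a cut vertex.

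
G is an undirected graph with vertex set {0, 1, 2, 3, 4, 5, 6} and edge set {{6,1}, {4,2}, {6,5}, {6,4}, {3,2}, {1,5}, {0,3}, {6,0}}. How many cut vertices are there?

Removing 6 increases the component count from 1 to 2, so 6 is a cut vertex.
By contrast removing 2 leaves 1 component; it is not a cut vertex. No other vertex is a cut vertex either.

1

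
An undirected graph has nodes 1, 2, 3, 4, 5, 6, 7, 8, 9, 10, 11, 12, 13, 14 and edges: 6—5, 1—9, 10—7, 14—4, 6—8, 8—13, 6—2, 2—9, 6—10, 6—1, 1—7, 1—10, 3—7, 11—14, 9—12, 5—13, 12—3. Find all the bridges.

11-14, 14-4

The edges on the cycle 6-8-13-5-6 are not bridges since each lies on that cycle.
But removing 14—4 disconnects 14 from 4; removing 11—14 disconnects 11 from 14 — these are bridges.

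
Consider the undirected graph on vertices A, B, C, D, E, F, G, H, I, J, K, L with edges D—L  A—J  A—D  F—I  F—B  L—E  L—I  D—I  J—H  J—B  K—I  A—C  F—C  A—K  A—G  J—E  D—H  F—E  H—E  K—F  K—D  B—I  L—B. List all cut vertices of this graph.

A

Removing A increases the component count from 1 to 2, so A is a cut vertex.
By contrast removing B leaves 1 component; it is not a cut vertex. No other vertex is a cut vertex either.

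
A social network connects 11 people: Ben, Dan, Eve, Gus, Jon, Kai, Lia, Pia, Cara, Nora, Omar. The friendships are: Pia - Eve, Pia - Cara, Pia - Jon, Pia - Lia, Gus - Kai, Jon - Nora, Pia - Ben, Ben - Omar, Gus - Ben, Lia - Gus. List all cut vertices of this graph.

Removing Ben increases the component count from 2 to 3, so Ben is a cut vertex.
Removing Gus increases the component count from 2 to 3, so Gus is a cut vertex.
Removing Jon increases the component count from 2 to 3, so Jon is a cut vertex.
Likewise Pia is a cut vertex.
By contrast removing Omar leaves 2 components; it is not a cut vertex. No other vertex is a cut vertex either.

Ben, Gus, Jon, Pia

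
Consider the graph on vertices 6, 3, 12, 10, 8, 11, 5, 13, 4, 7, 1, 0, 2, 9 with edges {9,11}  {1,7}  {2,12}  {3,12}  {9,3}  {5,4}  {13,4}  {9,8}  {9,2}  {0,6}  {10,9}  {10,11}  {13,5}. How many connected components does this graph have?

Starting from 0 we can reach 0, 6. That is one component of size 2.
Starting from 1 we can reach 1, 7. That is one component of size 2.
Starting from 4 we can reach 4, 5, 13. That is one component of size 3.
Starting from 2 we can reach 2, 3, 8, 9, 10, 11, 12. That is one component of size 7.
Total: 4 components.

4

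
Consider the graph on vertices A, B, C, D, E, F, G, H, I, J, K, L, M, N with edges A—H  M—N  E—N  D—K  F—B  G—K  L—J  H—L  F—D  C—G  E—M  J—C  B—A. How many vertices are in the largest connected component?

10

I is isolated — a component by itself.
Starting from E we can reach E, M, N. That is one component of size 3.
Starting from A we can reach A, B, C, D, F, G, H, J, K, L. That is one component of size 10.
The largest has 10 vertices.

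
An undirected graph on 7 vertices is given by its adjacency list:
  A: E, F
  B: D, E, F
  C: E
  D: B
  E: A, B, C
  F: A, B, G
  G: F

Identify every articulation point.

B, E, F

Removing B increases the component count from 1 to 2, so B is a cut vertex.
Removing E increases the component count from 1 to 2, so E is a cut vertex.
Removing F increases the component count from 1 to 2, so F is a cut vertex.
By contrast removing G leaves 1 component; it is not a cut vertex. No other vertex is a cut vertex either.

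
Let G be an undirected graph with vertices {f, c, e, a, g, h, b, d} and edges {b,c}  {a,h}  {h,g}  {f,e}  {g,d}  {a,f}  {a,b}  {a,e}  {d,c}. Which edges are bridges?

The edges on the cycle a-f-e-a are not bridges since each lies on that cycle.
Every edge lies on some cycle, so there are no bridges.

none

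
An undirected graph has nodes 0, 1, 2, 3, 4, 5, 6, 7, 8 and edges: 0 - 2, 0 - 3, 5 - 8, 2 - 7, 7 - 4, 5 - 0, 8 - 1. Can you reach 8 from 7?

Yes

From 7 we can reach 0, 1, 2, 3, 4, 5, 7, 8, which includes 8.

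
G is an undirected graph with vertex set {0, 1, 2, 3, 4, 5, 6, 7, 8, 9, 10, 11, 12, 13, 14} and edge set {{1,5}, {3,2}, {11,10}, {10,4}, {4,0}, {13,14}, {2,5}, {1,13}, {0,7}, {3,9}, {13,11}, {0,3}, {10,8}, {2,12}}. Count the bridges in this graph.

5

The edges on the cycle 1-13-11-10-4-0-3-2-5-1 are not bridges since each lies on that cycle.
But removing 13 - 14 disconnects 13 from 14; removing 10 - 8 disconnects 10 from 8; removing 7 - 0 disconnects 7 from 0; removing 9 - 3 disconnects 9 from 3 — these are bridges.
In total 5 edges are bridges.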